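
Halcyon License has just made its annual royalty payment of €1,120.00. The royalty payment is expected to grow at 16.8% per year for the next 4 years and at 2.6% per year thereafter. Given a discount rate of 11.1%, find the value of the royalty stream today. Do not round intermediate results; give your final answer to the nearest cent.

€21599.22

D_1 = 1308.16000
D_2 = 1527.93088
D_3 = 1784.62327
D_4 = 2084.43998
Terminal value at year 4: TV = D_4×(1+g_2)/(r−g_2) = 2138.63542/0.085 = 25160.41666
P_0 = D_1/(1+r)^1 + D_2/(1+r)^2 + D_3/(1+r)^3 + D_4/(1+r)^4 + TV/(1+r)^4
    = 1177.46175 + 1237.87157 + 1301.38074 + 1368.14825 + 16514.35412 = 21599.21643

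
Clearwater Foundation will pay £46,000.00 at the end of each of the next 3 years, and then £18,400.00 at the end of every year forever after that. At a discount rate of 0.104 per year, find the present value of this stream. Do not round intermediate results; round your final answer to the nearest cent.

£245079.71

PV of 3-year annuity: £46,000.00 × [1 − (1+0.104)^−3] / 0.104 = 113594.39544
Perpetuity value at year 3: £18,400.00 / 0.104 = 176923.07692
PV of perpetuity: 176923.07692 / (1+0.104)^3 = 131485.31875
Total PV = 113594.39544 + 131485.31875 = 245079.71418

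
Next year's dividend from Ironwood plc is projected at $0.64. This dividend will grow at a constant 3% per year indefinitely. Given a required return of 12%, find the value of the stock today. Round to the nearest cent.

Growing perpetuity: P = D₁ / (r − g) = $0.6400 / (0.12 − 0.03) = $7.11

$7.11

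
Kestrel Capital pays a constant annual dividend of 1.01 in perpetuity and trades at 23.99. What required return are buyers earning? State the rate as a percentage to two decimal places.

4.21%

P = C/r ⇒ r = C/P = 1.01/23.99 = 0.042101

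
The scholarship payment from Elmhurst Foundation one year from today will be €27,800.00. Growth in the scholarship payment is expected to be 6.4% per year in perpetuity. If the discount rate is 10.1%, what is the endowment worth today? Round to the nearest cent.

Growing perpetuity: P = D₁ / (r − g) = €27,800.0000 / (0.101 − 0.064) = €751,351.35

€751351.35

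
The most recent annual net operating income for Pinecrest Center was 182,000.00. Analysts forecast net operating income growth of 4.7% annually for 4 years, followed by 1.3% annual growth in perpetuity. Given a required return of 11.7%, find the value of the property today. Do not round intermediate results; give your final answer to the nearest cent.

1989297.62

D_1 = 190554.00000
D_2 = 199510.03800
D_3 = 208887.00979
D_4 = 218704.69925
Terminal value at year 4: TV = D_4×(1+g_2)/(r−g_2) = 221547.86034/0.104 = 2130267.88785
P_0 = D_1/(1+r)^1 + D_2/(1+r)^2 + D_3/(1+r)^3 + D_4/(1+r)^4 + TV/(1+r)^4
    = 170594.44942 + 159903.66029 + 149882.84004 + 140490.00315 + 1368426.66529 = 1989297.61818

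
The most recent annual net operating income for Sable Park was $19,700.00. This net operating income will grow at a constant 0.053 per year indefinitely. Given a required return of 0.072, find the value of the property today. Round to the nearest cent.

$1091794.74

D₁ = D₀ × (1 + g) = $19,700.00 × 1.053 = $20,744.1000
Growing perpetuity: P = D₁ / (r − g) = $20,744.1000 / (0.072 − 0.053) = $1,091,794.74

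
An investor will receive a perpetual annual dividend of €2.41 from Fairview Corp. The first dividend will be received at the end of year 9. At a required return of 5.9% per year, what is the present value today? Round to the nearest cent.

€25.82

Value at end of year 8: C / r = €2.41 / 0.059 = €40.8475
Discount to today: PV = €40.8475 / (1 + 0.059)^8 = €40.8475 / 1.581859 = €25.82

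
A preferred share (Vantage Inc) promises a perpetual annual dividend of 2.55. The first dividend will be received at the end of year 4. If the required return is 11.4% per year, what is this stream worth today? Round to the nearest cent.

16.18

Value at end of year 3: C / r = 2.55 / 0.114 = 22.3684
Discount to today: PV = 22.3684 / (1 + 0.114)^3 = 22.3684 / 1.382470 = 16.18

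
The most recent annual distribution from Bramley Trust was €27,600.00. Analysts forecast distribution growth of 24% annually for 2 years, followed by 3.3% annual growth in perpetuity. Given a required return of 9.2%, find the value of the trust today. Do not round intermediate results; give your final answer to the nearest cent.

€690025.70

D_1 = 34224.00000
D_2 = 42437.76000
Terminal value at year 2: TV = D_2×(1+g_2)/(r−g_2) = 43838.20608/0.059 = 743020.44203
P_0 = D_1/(1+r)^1 + D_2/(1+r)^2 + TV/(1+r)^2
    = 31340.65934 + 35588.29449 + 623096.74928 = 690025.70311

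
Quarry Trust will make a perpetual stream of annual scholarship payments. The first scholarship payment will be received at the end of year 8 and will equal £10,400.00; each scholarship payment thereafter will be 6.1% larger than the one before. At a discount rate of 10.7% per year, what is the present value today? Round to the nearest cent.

£110979.35

Value at end of year 7: C₁ / (r − g) = £10,400.00 / (0.107 − 0.061) = £226,086.9565
Discount to today: PV = £226,086.9565 / (1 + 0.107)^7 = £226,086.9565 / 2.037198 = £110,979.35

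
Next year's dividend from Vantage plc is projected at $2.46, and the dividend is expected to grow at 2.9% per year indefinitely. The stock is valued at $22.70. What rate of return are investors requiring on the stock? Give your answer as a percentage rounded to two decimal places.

13.74%

P = D₁/(r − g) ⇒ r = D₁/P + g = $2.4600/$22.70 + 0.029 = 0.108370 + 0.029 = 0.137370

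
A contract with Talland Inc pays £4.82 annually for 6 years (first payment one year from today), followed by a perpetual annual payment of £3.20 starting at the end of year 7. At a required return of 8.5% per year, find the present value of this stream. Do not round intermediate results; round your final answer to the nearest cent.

£45.02

PV of 6-year annuity: £4.82 × [1 − (1+0.085)^−6] / 0.085 = 21.94829
Perpetuity value at year 6: £3.20 / 0.085 = 37.64706
PV of perpetuity: 37.64706 / (1+0.085)^6 = 23.07558
Total PV = 21.94829 + 23.07558 = 45.02387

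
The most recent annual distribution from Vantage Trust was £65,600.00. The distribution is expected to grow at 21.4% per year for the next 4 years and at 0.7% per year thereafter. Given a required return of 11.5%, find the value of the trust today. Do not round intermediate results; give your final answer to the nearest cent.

£1185628.09

D_1 = 79638.40000
D_2 = 96681.01760
D_3 = 117370.75537
D_4 = 142488.09701
Terminal value at year 4: TV = D_4×(1+g_2)/(r−g_2) = 143485.51369/0.108 = 1328569.57124
P_0 = D_1/(1+r)^1 + D_2/(1+r)^2 + D_3/(1+r)^3 + D_4/(1+r)^4 + TV/(1+r)^4
    = 71424.57399 + 77766.30747 + 84671.11862 + 92189.00270 + 859577.08997 = 1185628.09275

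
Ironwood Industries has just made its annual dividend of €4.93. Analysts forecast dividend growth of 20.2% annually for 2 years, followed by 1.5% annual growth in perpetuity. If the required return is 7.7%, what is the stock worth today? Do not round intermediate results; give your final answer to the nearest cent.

€112.17

D_1 = 5.92586
D_2 = 7.12288
Terminal value at year 2: TV = D_2×(1+g_2)/(r−g_2) = 7.22973/0.062 = 116.60850
P_0 = D_1/(1+r)^1 + D_2/(1+r)^2 + TV/(1+r)^2
    = 5.50219 + 6.14079 + 100.53072 = 112.17371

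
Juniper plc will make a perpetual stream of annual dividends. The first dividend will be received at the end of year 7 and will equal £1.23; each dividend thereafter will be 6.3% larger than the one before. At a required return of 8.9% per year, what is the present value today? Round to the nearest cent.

£28.36

Value at end of year 6: C₁ / (r − g) = £1.23 / (0.089 − 0.063) = £47.3077
Discount to today: PV = £47.3077 / (1 + 0.089)^6 = £47.3077 / 1.667890 = £28.36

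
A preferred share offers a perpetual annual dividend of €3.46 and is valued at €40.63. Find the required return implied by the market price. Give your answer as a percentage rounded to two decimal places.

P = C/r ⇒ r = C/P = €3.46/€40.63 = 0.085159

8.52%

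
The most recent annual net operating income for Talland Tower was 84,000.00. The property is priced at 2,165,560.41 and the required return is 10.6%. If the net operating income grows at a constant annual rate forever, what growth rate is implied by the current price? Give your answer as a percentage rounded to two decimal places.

P = D₀(1+g)/(r−g) ⇒ P(r−g) = D₀(1+g) ⇒ g(P+D₀) = P·r − D₀
g = (P·r − D₀)/(P + D₀) = (2,165,560.41×0.106 − 84,000.00) / (2,165,560.41 + 84,000.00) = 0.064701

6.47%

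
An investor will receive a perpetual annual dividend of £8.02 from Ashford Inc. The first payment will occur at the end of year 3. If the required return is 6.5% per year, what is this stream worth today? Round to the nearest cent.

£108.78

Value at end of year 2: C / r = £8.02 / 0.065 = £123.3846
Discount to today: PV = £123.3846 / (1 + 0.065)^2 = £123.3846 / 1.134225 = £108.78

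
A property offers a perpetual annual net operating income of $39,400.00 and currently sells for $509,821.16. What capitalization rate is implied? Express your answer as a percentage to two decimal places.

P = C/r ⇒ r = C/P = $39,400.00/$509,821.16 = 0.077282

7.73%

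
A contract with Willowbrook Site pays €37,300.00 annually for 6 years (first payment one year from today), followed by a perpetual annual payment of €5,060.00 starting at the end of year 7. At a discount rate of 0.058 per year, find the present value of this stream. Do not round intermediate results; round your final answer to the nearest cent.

€246777.02

PV of 6-year annuity: €37,300.00 × [1 − (1+0.058)^−6] / 0.058 = 184574.42304
Perpetuity value at year 6: €5,060.00 / 0.058 = 87241.37931
PV of perpetuity: 87241.37931 / (1+0.058)^6 = 62202.59699
Total PV = 184574.42304 + 62202.59699 = 246777.02003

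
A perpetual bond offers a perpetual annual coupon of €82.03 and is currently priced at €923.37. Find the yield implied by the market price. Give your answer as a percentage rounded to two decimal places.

8.88%

P = C/r ⇒ r = C/P = €82.03/€923.37 = 0.088838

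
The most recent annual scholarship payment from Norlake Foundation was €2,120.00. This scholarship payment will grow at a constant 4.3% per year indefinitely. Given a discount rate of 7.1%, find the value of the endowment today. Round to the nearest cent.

D₁ = D₀ × (1 + g) = €2,120.00 × 1.043 = €2,211.1600
Growing perpetuity: P = D₁ / (r − g) = €2,211.1600 / (0.071 − 0.043) = €78,970.00

€78970.00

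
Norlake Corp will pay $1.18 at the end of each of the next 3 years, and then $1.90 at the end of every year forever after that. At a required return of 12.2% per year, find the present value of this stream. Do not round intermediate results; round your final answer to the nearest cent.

$13.85

PV of 3-year annuity: $1.18 × [1 − (1+0.122)^−3] / 0.122 = 2.82445
Perpetuity value at year 3: $1.90 / 0.122 = 15.57377
PV of perpetuity: 15.57377 / (1+0.122)^3 = 11.02593
Total PV = 2.82445 + 11.02593 = 13.85038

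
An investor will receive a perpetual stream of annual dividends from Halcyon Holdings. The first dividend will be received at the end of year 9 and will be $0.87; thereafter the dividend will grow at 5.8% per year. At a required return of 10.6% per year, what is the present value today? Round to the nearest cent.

Value at end of year 8: C₁ / (r − g) = $0.87 / (0.106 − 0.058) = $18.1250
Discount to today: PV = $18.1250 / (1 + 0.106)^8 = $18.1250 / 2.238933 = $8.10

$8.10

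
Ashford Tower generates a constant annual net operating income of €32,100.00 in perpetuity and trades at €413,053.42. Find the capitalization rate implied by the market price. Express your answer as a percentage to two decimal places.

7.77%

P = C/r ⇒ r = C/P = €32,100.00/€413,053.42 = 0.077714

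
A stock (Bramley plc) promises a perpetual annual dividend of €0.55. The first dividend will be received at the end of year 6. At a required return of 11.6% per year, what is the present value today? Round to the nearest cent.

€2.74

Value at end of year 5: C / r = €0.55 / 0.116 = €4.7414
Discount to today: PV = €4.7414 / (1 + 0.116)^5 = €4.7414 / 1.731095 = €2.74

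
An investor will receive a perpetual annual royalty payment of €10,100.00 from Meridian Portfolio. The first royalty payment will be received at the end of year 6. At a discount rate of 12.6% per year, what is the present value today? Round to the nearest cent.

€44285.23

Value at end of year 5: C / r = €10,100.00 / 0.126 = €80,158.7302
Discount to today: PV = €80,158.7302 / (1 + 0.126)^5 = €80,158.7302 / 1.810056 = €44,285.23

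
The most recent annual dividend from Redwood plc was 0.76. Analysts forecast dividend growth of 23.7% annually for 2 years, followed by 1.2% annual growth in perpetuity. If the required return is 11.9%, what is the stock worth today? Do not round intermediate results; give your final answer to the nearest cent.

D_1 = 0.94012
D_2 = 1.16293
Terminal value at year 2: TV = D_2×(1+g_2)/(r−g_2) = 1.17688/0.107 = 10.99891
P_0 = D_1/(1+r)^1 + D_2/(1+r)^2 + TV/(1+r)^2
    = 0.84014 + 0.92874 + 8.78394 = 10.55282

10.55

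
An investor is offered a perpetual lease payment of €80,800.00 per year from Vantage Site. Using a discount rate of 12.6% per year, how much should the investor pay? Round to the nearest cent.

€641269.84

Level perpetuity: PV = C / r = €80,800.00 / 0.126 = €641,269.84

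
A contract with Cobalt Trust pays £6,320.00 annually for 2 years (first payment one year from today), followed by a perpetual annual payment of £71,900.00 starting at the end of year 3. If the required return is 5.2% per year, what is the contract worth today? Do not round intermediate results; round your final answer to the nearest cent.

PV of 2-year annuity: £6,320.00 × [1 − (1+0.052)^−2] / 0.052 = 11718.25529
Perpetuity value at year 2: £71,900.00 / 0.052 = 1382692.30769
PV of perpetuity: 1382692.30769 / (1+0.052)^2 = 1249378.61225
Total PV = 11718.25529 + 1249378.61225 = 1261096.86754

£1261096.87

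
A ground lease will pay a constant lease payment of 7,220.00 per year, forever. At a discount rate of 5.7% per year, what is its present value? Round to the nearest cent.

Level perpetuity: PV = C / r = 7,220.00 / 0.057 = 126,666.67

126666.67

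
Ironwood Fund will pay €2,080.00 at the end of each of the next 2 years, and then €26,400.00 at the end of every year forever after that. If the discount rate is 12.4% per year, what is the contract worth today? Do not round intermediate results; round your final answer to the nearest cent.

€172016.21

PV of 2-year annuity: €2,080.00 × [1 − (1+0.124)^−2] / 0.124 = 3496.91620
Perpetuity value at year 2: €26,400.00 / 0.124 = 212903.22581
PV of perpetuity: 212903.22581 / (1+0.124)^2 = 168519.28943
Total PV = 3496.91620 + 168519.28943 = 172016.20563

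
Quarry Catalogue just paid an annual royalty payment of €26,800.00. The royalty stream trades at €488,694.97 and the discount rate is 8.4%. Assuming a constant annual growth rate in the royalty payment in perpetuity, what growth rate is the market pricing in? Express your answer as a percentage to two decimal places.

2.76%

P = D₀(1+g)/(r−g) ⇒ P(r−g) = D₀(1+g) ⇒ g(P+D₀) = P·r − D₀
g = (P·r − D₀)/(P + D₀) = (€488,694.97×0.084 − €26,800.00) / (€488,694.97 + €26,800.00) = 0.027644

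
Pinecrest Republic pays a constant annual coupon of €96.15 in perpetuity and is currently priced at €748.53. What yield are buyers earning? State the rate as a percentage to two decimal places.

12.85%

P = C/r ⇒ r = C/P = €96.15/€748.53 = 0.128452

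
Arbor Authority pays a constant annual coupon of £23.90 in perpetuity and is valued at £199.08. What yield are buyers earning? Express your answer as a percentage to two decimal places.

12.01%

P = C/r ⇒ r = C/P = £23.90/£199.08 = 0.120052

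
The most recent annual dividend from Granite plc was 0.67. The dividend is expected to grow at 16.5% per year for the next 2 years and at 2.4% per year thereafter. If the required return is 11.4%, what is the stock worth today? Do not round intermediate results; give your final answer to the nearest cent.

9.77

D_1 = 0.78055
D_2 = 0.90934
Terminal value at year 2: TV = D_2×(1+g_2)/(r−g_2) = 0.93116/0.09 = 10.34628
P_0 = D_1/(1+r)^1 + D_2/(1+r)^2 + TV/(1+r)^2
    = 0.70067 + 0.73275 + 8.33708 = 9.77050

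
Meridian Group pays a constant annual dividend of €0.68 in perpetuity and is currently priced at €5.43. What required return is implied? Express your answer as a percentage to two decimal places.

P = C/r ⇒ r = C/P = €0.68/€5.43 = 0.125230

12.52%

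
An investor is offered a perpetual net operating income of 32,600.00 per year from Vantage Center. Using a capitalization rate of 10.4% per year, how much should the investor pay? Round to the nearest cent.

313461.54

Level perpetuity: PV = C / r = 32,600.00 / 0.104 = 313,461.54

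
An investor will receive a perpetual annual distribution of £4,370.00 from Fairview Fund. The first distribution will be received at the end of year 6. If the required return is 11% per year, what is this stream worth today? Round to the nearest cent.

Value at end of year 5: C / r = £4,370.00 / 0.11 = £39,727.2727
Discount to today: PV = £39,727.2727 / (1 + 0.11)^5 = £39,727.2727 / 1.685058 = £23,576.20

£23576.20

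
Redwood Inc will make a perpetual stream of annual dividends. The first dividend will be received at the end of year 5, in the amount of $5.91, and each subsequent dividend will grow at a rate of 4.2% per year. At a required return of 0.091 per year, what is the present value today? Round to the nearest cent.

Value at end of year 4: C₁ / (r − g) = $5.91 / (0.091 − 0.042) = $120.6122
Discount to today: PV = $120.6122 / (1 + 0.091)^4 = $120.6122 / 1.416769 = $85.13

$85.13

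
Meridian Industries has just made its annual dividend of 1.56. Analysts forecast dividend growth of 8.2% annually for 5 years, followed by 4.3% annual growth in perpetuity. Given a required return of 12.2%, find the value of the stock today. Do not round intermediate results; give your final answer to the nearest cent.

24.18

D_1 = 1.68792
D_2 = 1.82633
D_3 = 1.97609
D_4 = 2.13813
D_5 = 2.31345
Terminal value at year 5: TV = D_5×(1+g_2)/(r−g_2) = 2.41293/0.079 = 30.54345
P_0 = D_1/(1+r)^1 + D_2/(1+r)^2 + D_3/(1+r)^3 + D_4/(1+r)^4 + D_5/(1+r)^5 + TV/(1+r)^5
    = 1.50439 + 1.45075 + 1.39903 + 1.34916 + 1.30106 + 17.17726 = 24.18164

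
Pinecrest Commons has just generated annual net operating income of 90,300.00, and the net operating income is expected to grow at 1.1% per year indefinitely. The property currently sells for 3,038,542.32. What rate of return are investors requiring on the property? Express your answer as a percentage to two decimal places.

D₁ = 90,300.00 × 1.011 = 91,293.3000
P = D₁/(r − g) ⇒ r = D₁/P + g = 91,293.3000/3,038,542.32 + 0.011 = 0.030045 + 0.011 = 0.041045

4.10%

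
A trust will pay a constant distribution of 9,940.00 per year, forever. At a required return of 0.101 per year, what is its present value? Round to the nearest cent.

Level perpetuity: PV = C / r = 9,940.00 / 0.101 = 98,415.84

98415.84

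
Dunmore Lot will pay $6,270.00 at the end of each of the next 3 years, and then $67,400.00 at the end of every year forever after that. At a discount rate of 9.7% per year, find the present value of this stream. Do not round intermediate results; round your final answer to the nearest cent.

PV of 3-year annuity: $6,270.00 × [1 − (1+0.097)^−3] / 0.097 = 15675.28410
Perpetuity value at year 3: $67,400.00 / 0.097 = 694845.36082
PV of perpetuity: 694845.36082 / (1+0.097)^3 = 526342.30683
Total PV = 15675.28410 + 526342.30683 = 542017.59093

$542017.59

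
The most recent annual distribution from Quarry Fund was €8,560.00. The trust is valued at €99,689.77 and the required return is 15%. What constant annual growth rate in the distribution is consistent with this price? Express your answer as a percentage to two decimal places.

5.91%

P = D₀(1+g)/(r−g) ⇒ P(r−g) = D₀(1+g) ⇒ g(P+D₀) = P·r − D₀
g = (P·r − D₀)/(P + D₀) = (€99,689.77×0.15 − €8,560.00) / (€99,689.77 + €8,560.00) = 0.059062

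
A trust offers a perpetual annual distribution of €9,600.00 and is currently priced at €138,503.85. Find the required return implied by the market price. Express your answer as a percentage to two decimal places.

P = C/r ⇒ r = C/P = €9,600.00/€138,503.85 = 0.069312

6.93%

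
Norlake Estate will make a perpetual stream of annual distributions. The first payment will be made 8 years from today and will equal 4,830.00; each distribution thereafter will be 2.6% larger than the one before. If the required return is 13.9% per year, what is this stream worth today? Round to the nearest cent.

17187.10

Value at end of year 7: C₁ / (r − g) = 4,830.00 / (0.139 − 0.026) = 42,743.3628
Discount to today: PV = 42,743.3628 / (1 + 0.139)^7 = 42,743.3628 / 2.486944 = 17,187.10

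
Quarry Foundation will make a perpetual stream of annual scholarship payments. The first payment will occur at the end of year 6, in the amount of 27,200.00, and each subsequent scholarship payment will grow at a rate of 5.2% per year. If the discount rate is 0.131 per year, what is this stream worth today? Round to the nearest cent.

186049.62

Value at end of year 5: C₁ / (r − g) = 27,200.00 / (0.131 − 0.052) = 344,303.7975
Discount to today: PV = 344,303.7975 / (1 + 0.131)^5 = 344,303.7975 / 1.850602 = 186,049.62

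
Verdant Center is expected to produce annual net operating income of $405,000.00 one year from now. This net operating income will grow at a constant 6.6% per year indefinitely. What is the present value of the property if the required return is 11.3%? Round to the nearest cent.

Growing perpetuity: P = D₁ / (r − g) = $405,000.0000 / (0.113 − 0.066) = $8,617,021.28

$8617021.28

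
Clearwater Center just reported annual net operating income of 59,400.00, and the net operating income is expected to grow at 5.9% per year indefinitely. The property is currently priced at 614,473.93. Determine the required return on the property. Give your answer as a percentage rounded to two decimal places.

16.14%

D₁ = 59,400.00 × 1.059 = 62,904.6000
P = D₁/(r − g) ⇒ r = D₁/P + g = 62,904.6000/614,473.93 + 0.059 = 0.102371 + 0.059 = 0.161371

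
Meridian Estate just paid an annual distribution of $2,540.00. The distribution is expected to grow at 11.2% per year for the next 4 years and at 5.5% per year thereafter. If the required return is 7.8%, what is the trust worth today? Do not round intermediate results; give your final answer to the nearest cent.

D_1 = 2824.48000
D_2 = 3140.82176
D_3 = 3492.59380
D_4 = 3883.76430
Terminal value at year 4: TV = D_4×(1+g_2)/(r−g_2) = 4097.37134/0.023 = 178146.57996
P_0 = D_1/(1+r)^1 + D_2/(1+r)^2 + D_3/(1+r)^3 + D_4/(1+r)^4 + TV/(1+r)^4
    = 2620.11132 + 2702.74934 + 2787.99375 + 2875.92676 + 131917.51018 = 142904.29135

$142904.29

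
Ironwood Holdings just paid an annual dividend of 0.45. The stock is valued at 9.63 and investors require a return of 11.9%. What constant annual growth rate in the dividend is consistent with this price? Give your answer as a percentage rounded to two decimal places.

6.90%

P = D₀(1+g)/(r−g) ⇒ P(r−g) = D₀(1+g) ⇒ g(P+D₀) = P·r − D₀
g = (P·r − D₀)/(P + D₀) = (9.63×0.119 − 0.45) / (9.63 + 0.45) = 0.069045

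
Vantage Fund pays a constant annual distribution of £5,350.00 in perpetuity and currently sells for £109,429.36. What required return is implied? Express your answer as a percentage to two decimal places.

4.89%

P = C/r ⇒ r = C/P = £5,350.00/£109,429.36 = 0.048890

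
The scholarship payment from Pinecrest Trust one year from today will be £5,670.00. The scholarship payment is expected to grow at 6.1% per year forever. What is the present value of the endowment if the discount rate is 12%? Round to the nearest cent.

£96101.69

Growing perpetuity: P = D₁ / (r − g) = £5,670.0000 / (0.12 − 0.061) = £96,101.69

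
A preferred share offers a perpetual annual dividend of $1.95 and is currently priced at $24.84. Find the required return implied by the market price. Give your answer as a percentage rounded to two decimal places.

P = C/r ⇒ r = C/P = $1.95/$24.84 = 0.078502

7.85%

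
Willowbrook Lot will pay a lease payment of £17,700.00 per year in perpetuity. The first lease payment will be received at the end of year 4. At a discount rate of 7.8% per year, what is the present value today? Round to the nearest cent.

Value at end of year 3: C / r = £17,700.00 / 0.078 = £226,923.0769
Discount to today: PV = £226,923.0769 / (1 + 0.078)^3 = £226,923.0769 / 1.252727 = £181,143.34

£181143.34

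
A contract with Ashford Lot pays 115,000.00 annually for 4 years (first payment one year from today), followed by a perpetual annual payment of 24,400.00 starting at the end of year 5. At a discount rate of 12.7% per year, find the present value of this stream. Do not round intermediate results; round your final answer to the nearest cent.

PV of 4-year annuity: 115,000.00 × [1 − (1+0.127)^−4] / 0.127 = 344207.39991
Perpetuity value at year 4: 24,400.00 / 0.127 = 192125.98425
PV of perpetuity: 192125.98425 / (1+0.127)^4 = 119094.15331
Total PV = 344207.39991 + 119094.15331 = 463301.55323

463301.55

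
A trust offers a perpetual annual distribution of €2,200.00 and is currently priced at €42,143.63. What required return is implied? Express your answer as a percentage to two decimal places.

5.22%

P = C/r ⇒ r = C/P = €2,200.00/€42,143.63 = 0.052202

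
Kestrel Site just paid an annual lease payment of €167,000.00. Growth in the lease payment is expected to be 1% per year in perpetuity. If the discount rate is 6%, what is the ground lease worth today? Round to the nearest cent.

€3373400.00

D₁ = D₀ × (1 + g) = €167,000.00 × 1.01 = €168,670.0000
Growing perpetuity: P = D₁ / (r − g) = €168,670.0000 / (0.06 − 0.01) = €3,373,400.00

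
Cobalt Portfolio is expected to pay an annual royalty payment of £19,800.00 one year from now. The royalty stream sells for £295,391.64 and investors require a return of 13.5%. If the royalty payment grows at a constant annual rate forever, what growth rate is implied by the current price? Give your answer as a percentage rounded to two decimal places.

6.80%

P = D₁/(r−g) ⇒ g = r − D₁/P = 0.135 − £19,800.00/£295,391.64 = 0.067970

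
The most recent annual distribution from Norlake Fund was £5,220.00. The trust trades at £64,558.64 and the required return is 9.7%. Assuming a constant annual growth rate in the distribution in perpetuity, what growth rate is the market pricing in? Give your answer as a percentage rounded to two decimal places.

P = D₀(1+g)/(r−g) ⇒ P(r−g) = D₀(1+g) ⇒ g(P+D₀) = P·r − D₀
g = (P·r − D₀)/(P + D₀) = (£64,558.64×0.097 − £5,220.00) / (£64,558.64 + £5,220.00) = 0.014936

1.49%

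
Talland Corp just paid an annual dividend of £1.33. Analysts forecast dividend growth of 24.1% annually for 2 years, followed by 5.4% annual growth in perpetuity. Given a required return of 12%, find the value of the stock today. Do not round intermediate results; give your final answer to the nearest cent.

D_1 = 1.65053
D_2 = 2.04831
Terminal value at year 2: TV = D_2×(1+g_2)/(r−g_2) = 2.15892/0.066 = 32.71085
P_0 = D_1/(1+r)^1 + D_2/(1+r)^2 + TV/(1+r)^2
    = 1.47369 + 1.63290 + 26.07689 = 29.18348

£29.18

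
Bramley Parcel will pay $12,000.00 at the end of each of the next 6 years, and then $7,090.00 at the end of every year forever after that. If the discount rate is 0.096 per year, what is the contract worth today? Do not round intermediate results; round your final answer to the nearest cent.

PV of 6-year annuity: $12,000.00 × [1 − (1+0.096)^−6] / 0.096 = 52881.49952
Perpetuity value at year 6: $7,090.00 / 0.096 = 73854.16667
PV of perpetuity: 73854.16667 / (1+0.096)^6 = 42610.01404
Total PV = 52881.49952 + 42610.01404 = 95491.51355

$95491.51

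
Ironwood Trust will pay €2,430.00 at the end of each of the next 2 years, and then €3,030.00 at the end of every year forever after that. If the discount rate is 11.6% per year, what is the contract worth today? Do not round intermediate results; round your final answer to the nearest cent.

€25101.30

PV of 2-year annuity: €2,430.00 × [1 − (1+0.116)^−2] / 0.116 = 4128.51197
Perpetuity value at year 2: €3,030.00 / 0.116 = 26120.68966
PV of perpetuity: 26120.68966 / (1+0.116)^2 = 20972.79202
Total PV = 4128.51197 + 20972.79202 = 25101.30398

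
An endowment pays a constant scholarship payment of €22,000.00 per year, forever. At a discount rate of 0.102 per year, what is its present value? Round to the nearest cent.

€215686.27

Level perpetuity: PV = C / r = €22,000.00 / 0.102 = €215,686.27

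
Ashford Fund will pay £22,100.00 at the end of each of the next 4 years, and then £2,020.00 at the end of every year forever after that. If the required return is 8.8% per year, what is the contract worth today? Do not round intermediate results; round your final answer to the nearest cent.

£88294.73

PV of 4-year annuity: £22,100.00 × [1 − (1+0.088)^−4] / 0.088 = 71913.24915
Perpetuity value at year 4: £2,020.00 / 0.088 = 22954.54545
PV of perpetuity: 22954.54545 / (1+0.088)^4 = 16381.47924
Total PV = 71913.24915 + 16381.47924 = 88294.72840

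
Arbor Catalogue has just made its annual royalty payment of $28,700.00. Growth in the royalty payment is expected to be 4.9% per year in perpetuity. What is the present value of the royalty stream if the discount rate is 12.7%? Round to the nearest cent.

D₁ = D₀ × (1 + g) = $28,700.00 × 1.049 = $30,106.3000
Growing perpetuity: P = D₁ / (r − g) = $30,106.3000 / (0.127 − 0.049) = $385,978.21

$385978.21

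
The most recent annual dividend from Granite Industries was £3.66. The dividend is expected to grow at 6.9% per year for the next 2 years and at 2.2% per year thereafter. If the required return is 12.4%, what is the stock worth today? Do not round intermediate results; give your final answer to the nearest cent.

D_1 = 3.91254
D_2 = 4.18251
Terminal value at year 2: TV = D_2×(1+g_2)/(r−g_2) = 4.27452/0.102 = 41.90706
P_0 = D_1/(1+r)^1 + D_2/(1+r)^2 + TV/(1+r)^2
    = 3.48091 + 3.31058 + 33.17070 = 39.96218

£39.96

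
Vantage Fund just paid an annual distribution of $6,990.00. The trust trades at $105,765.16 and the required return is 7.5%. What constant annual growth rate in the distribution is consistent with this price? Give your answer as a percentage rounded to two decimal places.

0.84%

P = D₀(1+g)/(r−g) ⇒ P(r−g) = D₀(1+g) ⇒ g(P+D₀) = P·r − D₀
g = (P·r − D₀)/(P + D₀) = ($105,765.16×0.075 − $6,990.00) / ($105,765.16 + $6,990.00) = 0.008358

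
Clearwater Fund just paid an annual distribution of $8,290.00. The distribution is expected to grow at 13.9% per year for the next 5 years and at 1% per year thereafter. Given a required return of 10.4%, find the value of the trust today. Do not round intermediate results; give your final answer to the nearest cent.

D_1 = 9442.31000
D_2 = 10754.79109
D_3 = 12249.70705
D_4 = 13952.41633
D_5 = 15891.80220
Terminal value at year 5: TV = D_5×(1+g_2)/(r−g_2) = 16050.72022/0.094 = 170752.34281
P_0 = D_1/(1+r)^1 + D_2/(1+r)^2 + D_3/(1+r)^3 + D_4/(1+r)^4 + D_5/(1+r)^5 + TV/(1+r)^5
    = 8552.81703 + 8823.96612 + 9103.71142 + 9392.32546 + 9690.08940 + 104116.91806 = 149679.82749

$149679.83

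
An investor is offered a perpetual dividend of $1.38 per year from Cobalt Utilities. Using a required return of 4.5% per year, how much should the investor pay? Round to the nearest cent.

$30.67

Level perpetuity: PV = C / r = $1.38 / 0.045 = $30.67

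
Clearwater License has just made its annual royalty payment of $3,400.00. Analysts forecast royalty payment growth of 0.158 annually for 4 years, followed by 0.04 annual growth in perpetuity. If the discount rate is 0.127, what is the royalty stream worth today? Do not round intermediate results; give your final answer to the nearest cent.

D_1 = 3937.20000
D_2 = 4559.27760
D_3 = 5279.64346
D_4 = 6113.82713
Terminal value at year 4: TV = D_4×(1+g_2)/(r−g_2) = 6358.38021/0.087 = 73084.83003
P_0 = D_1/(1+r)^1 + D_2/(1+r)^2 + D_3/(1+r)^3 + D_4/(1+r)^4 + TV/(1+r)^4
    = 3493.52263 + 3589.61775 + 3688.35612 + 3789.81046 + 45303.48139 = 59864.78835

$59864.79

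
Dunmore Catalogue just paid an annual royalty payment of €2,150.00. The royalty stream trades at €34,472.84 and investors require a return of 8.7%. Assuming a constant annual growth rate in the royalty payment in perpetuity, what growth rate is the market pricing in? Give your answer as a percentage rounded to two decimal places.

P = D₀(1+g)/(r−g) ⇒ P(r−g) = D₀(1+g) ⇒ g(P+D₀) = P·r − D₀
g = (P·r − D₀)/(P + D₀) = (€34,472.84×0.087 − €2,150.00) / (€34,472.84 + €2,150.00) = 0.023186

2.32%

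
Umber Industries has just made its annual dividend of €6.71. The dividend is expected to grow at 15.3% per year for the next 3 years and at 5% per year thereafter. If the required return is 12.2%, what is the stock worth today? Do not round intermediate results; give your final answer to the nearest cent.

D_1 = 7.73663
D_2 = 8.92033
D_3 = 10.28515
Terminal value at year 3: TV = D_3×(1+g_2)/(r−g_2) = 10.79940/0.072 = 149.99171
P_0 = D_1/(1+r)^1 + D_2/(1+r)^2 + D_3/(1+r)^3 + TV/(1+r)^3
    = 6.89539 + 7.08591 + 7.28168 + 106.19124 = 127.45422

€127.45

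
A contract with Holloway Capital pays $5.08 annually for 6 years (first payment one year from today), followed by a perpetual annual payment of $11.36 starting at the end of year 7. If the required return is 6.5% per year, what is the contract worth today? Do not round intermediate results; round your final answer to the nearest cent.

PV of 6-year annuity: $5.08 × [1 − (1+0.065)^−6] / 0.065 = 24.59235
Perpetuity value at year 6: $11.36 / 0.065 = 174.76923
PV of perpetuity: 174.76923 / (1+0.065)^6 = 119.77532
Total PV = 24.59235 + 119.77532 = 144.36767

$144.37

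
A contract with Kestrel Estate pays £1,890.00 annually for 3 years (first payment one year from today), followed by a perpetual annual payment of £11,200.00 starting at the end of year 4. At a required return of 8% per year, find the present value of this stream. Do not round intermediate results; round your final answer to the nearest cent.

PV of 3-year annuity: £1,890.00 × [1 − (1+0.08)^−3] / 0.08 = 4870.71331
Perpetuity value at year 3: £11,200.00 / 0.08 = 140000.00000
PV of perpetuity: 140000.00000 / (1+0.08)^3 = 111136.51374
Total PV = 4870.71331 + 111136.51374 = 116007.22705

£116007.23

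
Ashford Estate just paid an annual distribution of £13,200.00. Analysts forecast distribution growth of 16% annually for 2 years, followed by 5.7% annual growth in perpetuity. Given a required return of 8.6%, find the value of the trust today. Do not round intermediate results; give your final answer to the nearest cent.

D_1 = 15312.00000
D_2 = 17761.92000
Terminal value at year 2: TV = D_2×(1+g_2)/(r−g_2) = 18774.34944/0.029 = 647391.36000
P_0 = D_1/(1+r)^1 + D_2/(1+r)^2 + TV/(1+r)^2
    = 14099.44751 + 15060.18335 + 548917.71720 = 578077.34807

£578077.35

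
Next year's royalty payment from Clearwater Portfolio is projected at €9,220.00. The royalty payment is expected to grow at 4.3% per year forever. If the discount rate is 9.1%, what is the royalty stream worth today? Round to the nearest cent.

€192083.33

Growing perpetuity: P = D₁ / (r − g) = €9,220.0000 / (0.091 − 0.043) = €192,083.33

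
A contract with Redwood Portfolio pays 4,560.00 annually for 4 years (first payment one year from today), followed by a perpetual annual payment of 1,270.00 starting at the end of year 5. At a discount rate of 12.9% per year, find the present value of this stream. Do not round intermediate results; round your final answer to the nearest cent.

PV of 4-year annuity: 4,560.00 × [1 − (1+0.129)^−4] / 0.129 = 13591.81953
Perpetuity value at year 4: 1,270.00 / 0.129 = 9844.96124
PV of perpetuity: 9844.96124 / (1+0.129)^4 = 6059.52028
Total PV = 13591.81953 + 6059.52028 = 19651.33980

19651.34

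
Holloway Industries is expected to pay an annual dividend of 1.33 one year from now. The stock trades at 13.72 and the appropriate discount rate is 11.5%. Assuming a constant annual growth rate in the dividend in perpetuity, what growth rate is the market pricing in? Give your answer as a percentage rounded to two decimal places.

1.81%

P = D₁/(r−g) ⇒ g = r − D₁/P = 0.115 − 1.33/13.72 = 0.018061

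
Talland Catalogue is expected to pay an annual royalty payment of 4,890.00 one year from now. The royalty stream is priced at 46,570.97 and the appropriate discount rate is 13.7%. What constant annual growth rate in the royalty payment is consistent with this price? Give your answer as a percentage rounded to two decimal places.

P = D₁/(r−g) ⇒ g = r − D₁/P = 0.137 − 4,890.00/46,570.97 = 0.031999

3.20%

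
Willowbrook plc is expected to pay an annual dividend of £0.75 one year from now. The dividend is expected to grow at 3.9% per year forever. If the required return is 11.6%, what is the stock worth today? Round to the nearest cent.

£9.74

Growing perpetuity: P = D₁ / (r − g) = £0.7500 / (0.116 − 0.039) = £9.74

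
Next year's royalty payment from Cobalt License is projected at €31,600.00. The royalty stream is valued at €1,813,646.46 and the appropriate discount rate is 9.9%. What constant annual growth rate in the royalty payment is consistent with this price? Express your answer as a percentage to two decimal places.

8.16%

P = D₁/(r−g) ⇒ g = r − D₁/P = 0.099 − €31,600.00/€1,813,646.46 = 0.081577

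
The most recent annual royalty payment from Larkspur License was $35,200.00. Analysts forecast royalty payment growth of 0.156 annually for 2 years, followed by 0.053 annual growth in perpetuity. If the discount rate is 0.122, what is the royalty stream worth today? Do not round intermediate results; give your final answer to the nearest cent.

D_1 = 40691.20000
D_2 = 47039.02720
Terminal value at year 2: TV = D_2×(1+g_2)/(r−g_2) = 49532.09564/0.069 = 717856.45857
P_0 = D_1/(1+r)^1 + D_2/(1+r)^2 + TV/(1+r)^2
    = 36266.66667 + 37365.65657 + 570232.41107 = 643864.73430

$643864.73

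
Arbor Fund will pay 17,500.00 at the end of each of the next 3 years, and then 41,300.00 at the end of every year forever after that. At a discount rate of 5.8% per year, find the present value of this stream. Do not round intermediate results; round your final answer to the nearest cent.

PV of 3-year annuity: 17,500.00 × [1 − (1+0.058)^−3] / 0.058 = 46951.34266
Perpetuity value at year 3: 41,300.00 / 0.058 = 712068.96552
PV of perpetuity: 712068.96552 / (1+0.058)^3 = 601263.79685
Total PV = 46951.34266 + 601263.79685 = 648215.13950

648215.14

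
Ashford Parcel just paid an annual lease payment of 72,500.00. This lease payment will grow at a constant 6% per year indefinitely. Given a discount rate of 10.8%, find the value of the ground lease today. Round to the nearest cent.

1601041.67

D₁ = D₀ × (1 + g) = 72,500.00 × 1.06 = 76,850.0000
Growing perpetuity: P = D₁ / (r − g) = 76,850.0000 / (0.108 − 0.06) = 1,601,041.67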